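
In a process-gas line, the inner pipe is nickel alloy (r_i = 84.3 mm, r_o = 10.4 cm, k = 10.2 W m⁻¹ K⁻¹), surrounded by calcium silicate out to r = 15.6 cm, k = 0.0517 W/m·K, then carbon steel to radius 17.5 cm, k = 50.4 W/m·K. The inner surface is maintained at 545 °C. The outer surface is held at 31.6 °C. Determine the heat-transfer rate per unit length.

Q' = 410 W/m

Treat each layer as a resistance in series:
  R'_nickel alloy = ln(0.104/0.0843)/(2πk) = 0.2100/(2π·10.2) = 0.003277 m·K/W
  R'_calcium silicate = ln(0.156/0.104)/(2πk) = 0.4055/(2π·0.0517) = 1.248 m·K/W
  R'_carbon steel = ln(0.175/0.156)/(2πk) = 0.1149/(2π·50.4) = 3.629×10^-4 m·K/W
ΣR = 0.003277 + 1.248 + 3.629×10^-4 = 1.252 m·K/W
Q' = ΔT/ΣR = (545 °C − 31.6 °C)/1.252 = 410 W/m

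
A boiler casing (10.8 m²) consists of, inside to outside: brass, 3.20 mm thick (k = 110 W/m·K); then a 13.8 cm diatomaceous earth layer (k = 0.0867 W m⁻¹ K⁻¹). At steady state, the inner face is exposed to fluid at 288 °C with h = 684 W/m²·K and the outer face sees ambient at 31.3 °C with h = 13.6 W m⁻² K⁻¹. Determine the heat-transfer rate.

Q = 1660 W

Treat each layer as a resistance in series:
  R_conv,in = 1/(hA) = 1/(684·10.8) = 1.354×10^-4 K/W
  R_brass = L/(kA) = 0.00320/(110·10.8) = 2.694×10^-6 K/W
  R_diatomaceous earth = L/(kA) = 0.138/(0.0867·10.8) = 0.1474 K/W
  R_conv,out = 1/(hA) = 1/(13.6·10.8) = 0.006808 K/W
ΣR = 1.354×10^-4 + 2.694×10^-6 + 0.1474 + 0.006808 = 0.1543 K/W
Q = ΔT/ΣR = (288 °C − 31.3 °C)/0.1543 = 1660 W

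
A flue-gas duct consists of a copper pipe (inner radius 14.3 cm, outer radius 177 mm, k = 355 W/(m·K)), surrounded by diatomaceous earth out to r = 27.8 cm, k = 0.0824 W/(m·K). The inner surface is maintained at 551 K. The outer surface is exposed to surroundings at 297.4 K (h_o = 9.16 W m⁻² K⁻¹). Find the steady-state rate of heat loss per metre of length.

Q' = 271 W/m

Resistance network (inner→outer):
  R'_copper = ln(0.177/0.143)/(2πk) = 0.2133/(2π·355) = 9.563×10^-5 m·K/W
  R'_diatomaceous earth = ln(0.278/0.177)/(2πk) = 0.4515/(2π·0.0824) = 0.8720 m·K/W
  R'_conv,out = 1/(2πr h) = 1/(2π·0.278·9.16) = 0.06250 m·K/W
ΣR = 9.563×10^-5 + 0.8720 + 0.06250 = 0.9346 m·K/W
Q' = ΔT/ΣR = (551 K − 297.4 K)/0.9346 = 271 W/m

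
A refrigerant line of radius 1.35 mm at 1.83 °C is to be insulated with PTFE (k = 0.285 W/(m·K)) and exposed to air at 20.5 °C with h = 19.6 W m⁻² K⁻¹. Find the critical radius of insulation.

For a cylinder, r_cr = k_ins/h = 0.285/19.6 = 0.0145 m = 1.45 cm

r_cr = 1.45 cm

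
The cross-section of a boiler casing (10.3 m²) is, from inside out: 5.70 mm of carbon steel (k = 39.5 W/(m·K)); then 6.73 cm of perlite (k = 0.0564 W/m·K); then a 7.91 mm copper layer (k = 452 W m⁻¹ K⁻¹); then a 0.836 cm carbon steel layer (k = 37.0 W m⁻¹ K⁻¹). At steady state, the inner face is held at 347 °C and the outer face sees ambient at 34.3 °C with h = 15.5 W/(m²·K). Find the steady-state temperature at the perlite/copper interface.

T = 50.4 °C

Resistance network (inner→outer):
  R_carbon steel = L/(kA) = 0.00570/(39.5·10.3) = 1.401×10^-5 K/W
  R_perlite = L/(kA) = 0.0673/(0.0564·10.3) = 0.1159 K/W
  R_copper = L/(kA) = 0.00791/(452·10.3) = 1.699×10^-6 K/W
  R_carbon steel = L/(kA) = 0.00836/(37.0·10.3) = 2.194×10^-5 K/W
  R_conv,out = 1/(hA) = 1/(15.5·10.3) = 0.006264 K/W
ΣR = 1.401×10^-5 + 0.1159 + 1.699×10^-6 + 2.194×10^-5 + 0.006264 = 0.1222 K/W
Q = ΔT/ΣR = (347 °C − 34.3 °C)/0.1222 = 2559 W
From the inner boundary to the perlite/copper interface, ΣR_partial = 0.1159 K/W.
T_interface = T_in − Q·ΣR_partial = 347 °C − (2559)(0.1159) = 50.4 °C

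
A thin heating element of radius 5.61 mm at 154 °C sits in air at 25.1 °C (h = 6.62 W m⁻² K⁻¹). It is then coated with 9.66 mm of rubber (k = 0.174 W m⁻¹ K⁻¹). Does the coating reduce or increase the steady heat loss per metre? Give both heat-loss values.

increases: 30.1 → 51.8 W/m

Critical radius for a cylinder: r_cr = k/h = 0.0263 m = 2.63 cm.
Outer radius after coating: r₂ = 0.00561 + 0.00966 = 0.01527 m.
Since r₁ < r_cr and r₂ ≤ r_cr, the coating moves toward the maximum at r_cr — heat loss rises.
Bare: R = 1/(2πr₁h) = 4.285 m·K/W; Q = 128.9/4.285 = 30.1 W/m.
Coated: R = R_cond + R_conv = 2.490 m·K/W; Q = 128.9/2.490 = 51.8 W/m.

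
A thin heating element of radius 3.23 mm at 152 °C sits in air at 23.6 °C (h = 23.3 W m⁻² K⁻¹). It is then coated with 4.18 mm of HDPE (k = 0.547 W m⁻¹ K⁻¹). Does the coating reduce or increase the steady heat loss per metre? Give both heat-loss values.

increases: 60.7 → 110 W/m

Critical radius for a cylinder: r_cr = k/h = 0.0235 m = 2.35 cm.
Outer radius after coating: r₂ = 0.00323 + 0.00418 = 0.00741 m.
Since r₁ < r_cr and r₂ ≤ r_cr, the coating moves toward the maximum at r_cr — heat loss rises.
Bare: R = 1/(2πr₁h) = 2.115 m·K/W; Q = 128.4/2.115 = 60.7 W/m.
Coated: R = R_cond + R_conv = 1.163 m·K/W; Q = 128.4/1.163 = 110 W/m.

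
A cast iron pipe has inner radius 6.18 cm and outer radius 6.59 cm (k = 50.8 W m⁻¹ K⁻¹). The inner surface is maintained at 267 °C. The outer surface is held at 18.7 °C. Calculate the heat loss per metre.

Q' = 2πk·ΔT/ln(r₂/r₁) = 2π × 50.8 × 248.3 / ln(0.0659/0.0618) = 1.23×10^6 W/m

Q' = 1.23×10^6 W/m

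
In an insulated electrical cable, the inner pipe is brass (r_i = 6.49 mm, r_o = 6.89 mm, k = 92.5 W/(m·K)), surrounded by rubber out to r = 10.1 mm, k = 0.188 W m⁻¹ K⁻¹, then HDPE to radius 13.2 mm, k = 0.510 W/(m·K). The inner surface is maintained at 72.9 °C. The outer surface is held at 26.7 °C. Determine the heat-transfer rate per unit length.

Q' = 113 W/m

Resistance network (inner→outer):
  R'_brass = ln(0.00689/0.00649)/(2πk) = 0.05981/(2π·92.5) = 1.029×10^-4 m·K/W
  R'_rubber = ln(0.0101/0.00689)/(2πk) = 0.3825/(2π·0.188) = 0.3238 m·K/W
  R'_HDPE = ln(0.0132/0.0101)/(2πk) = 0.2677/(2π·0.510) = 0.08353 m·K/W
ΣR = 1.029×10^-4 + 0.3238 + 0.08353 = 0.4074 m·K/W
Q' = ΔT/ΣR = (72.9 °C − 26.7 °C)/0.4074 = 113 W/m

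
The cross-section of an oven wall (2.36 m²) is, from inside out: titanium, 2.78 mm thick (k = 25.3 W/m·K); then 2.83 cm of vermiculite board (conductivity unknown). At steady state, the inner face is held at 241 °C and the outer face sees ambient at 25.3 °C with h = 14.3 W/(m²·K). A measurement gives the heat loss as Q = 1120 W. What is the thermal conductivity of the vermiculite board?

k = 0.0736 W/m·K

ΣR = ΔT/Q = |241 − 25.3|/1120 = 0.1926 K/W
Known resistances:
  R_titanium = L/(kA) = 0.00278/(25.3·2.36) = 4.656×10^-5 K/W
  R_conv,out = 1/(hA) = 1/(14.3·2.36) = 0.02963 K/W
R_vermiculite board = ΣR − ΣR_known = 0.1926 − 0.02968 = 0.1629 K/W
L/(kA) = 0.1629 ⇒ k = 0.0283/(0.1629·2.36) = 0.0736 W/m·K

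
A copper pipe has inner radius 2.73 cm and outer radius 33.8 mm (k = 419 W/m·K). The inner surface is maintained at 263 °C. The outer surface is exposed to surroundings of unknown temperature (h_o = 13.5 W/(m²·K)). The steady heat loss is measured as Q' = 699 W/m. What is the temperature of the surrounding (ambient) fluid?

Sum the resistances:
  R'_copper = ln(0.0338/0.0273)/(2πk) = 0.2136/(2π·419) = 8.112×10^-5 m·K/W
  R'_conv,out = 1/(2πr h) = 1/(2π·0.0338·13.5) = 0.3488 m·K/W
ΣR = 0.3489 m·K/W
ΔT = Q'·ΣR = 699 × 0.3489 = 243.9 K
Heat flows outward, so T_out = T_in − ΔT = 263 − 243.9 = 19.1 °C

T_out = 19.1 °C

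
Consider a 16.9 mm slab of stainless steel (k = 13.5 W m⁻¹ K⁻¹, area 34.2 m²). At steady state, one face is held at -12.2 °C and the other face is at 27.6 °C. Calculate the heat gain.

Q = 1090 kW

Q = kA·ΔT/L = 13.5 × 34.2 × |-12.2 °C − 27.6 °C| / 0.0169 = 1.09×10^6 W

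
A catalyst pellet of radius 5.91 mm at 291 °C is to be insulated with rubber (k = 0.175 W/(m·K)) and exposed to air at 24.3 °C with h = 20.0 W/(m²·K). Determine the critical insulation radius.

r_cr = 1.75 cm

For a sphere, r_cr = 2k_ins/h = 2·0.175/20.0 = 0.0175 m = 1.75 cm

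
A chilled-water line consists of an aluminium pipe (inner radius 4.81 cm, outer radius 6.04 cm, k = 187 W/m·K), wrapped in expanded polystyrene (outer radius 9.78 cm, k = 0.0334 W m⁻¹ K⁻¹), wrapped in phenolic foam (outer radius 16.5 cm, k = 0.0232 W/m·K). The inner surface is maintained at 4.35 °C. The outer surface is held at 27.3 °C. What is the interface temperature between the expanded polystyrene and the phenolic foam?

Resistance network (inner→outer):
  R'_aluminium = ln(0.0604/0.0481)/(2πk) = 0.2277/(2π·187) = 1.938×10^-4 m·K/W
  R'_expanded polystyrene = ln(0.0978/0.0604)/(2πk) = 0.4819/(2π·0.0334) = 2.296 m·K/W
  R'_phenolic foam = ln(0.165/0.0978)/(2πk) = 0.5230/(2π·0.0232) = 3.588 m·K/W
ΣR = 1.938×10^-4 + 2.296 + 3.588 = 5.884 m·K/W
Q' = ΔT/ΣR = (4.35 °C − 27.3 °C)/5.884 = -3.900 W/m
From the inner boundary to the expanded polystyrene/phenolic foam interface, ΣR_partial = 2.296 m·K/W.
T_interface = T_in − Q'·ΣR_partial = 4.35 °C − (-3.900)(2.296) = 13.3 °C

T = 13.3 °C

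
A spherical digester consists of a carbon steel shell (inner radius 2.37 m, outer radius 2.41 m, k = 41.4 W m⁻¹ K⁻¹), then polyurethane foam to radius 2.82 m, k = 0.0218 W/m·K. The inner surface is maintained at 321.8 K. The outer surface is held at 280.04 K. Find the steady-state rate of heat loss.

Resistance network (inner→outer):
  R_carbon steel = (1/2.37 − 1/2.41)/(4πk) = 0.007003/(4π·41.4) = 1.346×10^-5 K/W
  R_polyurethane foam = (1/2.41 − 1/2.82)/(4πk) = 0.06033/(4π·0.0218) = 0.2202 K/W
ΣR = 1.346×10^-5 + 0.2202 = 0.2202 K/W
Q = ΔT/ΣR = (321.8 K − 280.04 K)/0.2202 = 190 W

Q = 190 W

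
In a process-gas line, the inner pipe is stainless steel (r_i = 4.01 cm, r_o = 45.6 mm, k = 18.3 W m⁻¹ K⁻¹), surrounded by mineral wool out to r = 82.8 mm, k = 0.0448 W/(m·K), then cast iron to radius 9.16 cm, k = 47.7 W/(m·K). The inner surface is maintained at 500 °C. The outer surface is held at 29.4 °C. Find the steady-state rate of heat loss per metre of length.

Q' = 222 W/m

Series thermal resistances, inner to outer:
  R'_stainless steel = ln(0.0456/0.0401)/(2πk) = 0.1285/(2π·18.3) = 0.001118 m·K/W
  R'_mineral wool = ln(0.0828/0.0456)/(2πk) = 0.5965/(2π·0.0448) = 2.119 m·K/W
  R'_cast iron = ln(0.0916/0.0828)/(2πk) = 0.1010/(2π·47.7) = 3.370×10^-4 m·K/W
ΣR = 0.001118 + 2.119 + 3.370×10^-4 = 2.120 m·K/W
Q' = ΔT/ΣR = (500 °C − 29.4 °C)/2.120 = 222 W/m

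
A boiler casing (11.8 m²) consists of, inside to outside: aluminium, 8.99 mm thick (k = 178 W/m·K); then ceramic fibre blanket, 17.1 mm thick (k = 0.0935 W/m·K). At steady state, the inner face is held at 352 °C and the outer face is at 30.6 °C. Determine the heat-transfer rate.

Resistance network (inner→outer):
  R_aluminium = L/(kA) = 0.00899/(178·11.8) = 4.280×10^-6 K/W
  R_ceramic fibre blanket = L/(kA) = 0.0171/(0.0935·11.8) = 0.01550 K/W
ΣR = 4.280×10^-6 + 0.01550 = 0.01550 K/W
Q = ΔT/ΣR = (352 °C − 30.6 °C)/0.01550 = 20700 W

Q = 20.7 kW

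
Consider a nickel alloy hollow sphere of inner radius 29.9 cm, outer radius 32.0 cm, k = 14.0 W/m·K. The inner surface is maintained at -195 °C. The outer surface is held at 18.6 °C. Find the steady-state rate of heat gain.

Q = 1.71×10^5 W

Q = 4πk·ΔT/(1/r₁ − 1/r₂) = 4π × 14.0 × 213.6 / (1/0.299 − 1/0.320) = 1.71×10^5 W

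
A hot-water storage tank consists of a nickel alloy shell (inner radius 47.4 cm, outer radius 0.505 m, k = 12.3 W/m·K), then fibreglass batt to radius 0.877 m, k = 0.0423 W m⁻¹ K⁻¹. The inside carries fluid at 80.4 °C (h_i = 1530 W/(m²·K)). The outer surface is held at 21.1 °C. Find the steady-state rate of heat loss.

Q = 37.5 W

Treat each layer as a resistance in series:
  R_conv,in = 1/(4πr²h) = 1/(4π·0.474²·1530) = 2.315×10^-4 K/W
  R_nickel alloy = (1/0.474 − 1/0.505)/(4πk) = 0.1295/(4π·12.3) = 8.379×10^-4 K/W
  R_fibreglass batt = (1/0.505 − 1/0.877)/(4πk) = 0.8399/(4π·0.0423) = 1.580 K/W
ΣR = 2.315×10^-4 + 8.379×10^-4 + 1.580 = 1.581 K/W
Q = ΔT/ΣR = (80.4 °C − 21.1 °C)/1.581 = 37.5 W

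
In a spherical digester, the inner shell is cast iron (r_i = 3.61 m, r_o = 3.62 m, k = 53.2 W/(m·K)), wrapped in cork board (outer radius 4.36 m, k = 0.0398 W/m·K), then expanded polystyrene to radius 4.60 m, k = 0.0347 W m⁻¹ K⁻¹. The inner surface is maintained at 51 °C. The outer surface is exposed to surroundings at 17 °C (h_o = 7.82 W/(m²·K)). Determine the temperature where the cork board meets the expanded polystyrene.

Resistance network (inner→outer):
  R_cast iron = (1/3.61 − 1/3.62)/(4πk) = 7.652×10^-4/(4π·53.2) = 1.145×10^-6 K/W
  R_cork board = (1/3.62 − 1/4.36)/(4πk) = 0.04689/(4π·0.0398) = 0.09374 K/W
  R_expanded polystyrene = (1/4.36 − 1/4.60)/(4πk) = 0.01197/(4π·0.0347) = 0.02744 K/W
  R_conv,out = 1/(4πr²h) = 1/(4π·4.60²·7.82) = 4.809×10^-4 K/W
ΣR = 1.145×10^-6 + 0.09374 + 0.02744 + 4.809×10^-4 = 0.1217 K/W
Q = ΔT/ΣR = (51 °C − 17 °C)/0.1217 = 279.4 W
From the inner boundary to the cork board/expanded polystyrene interface, ΣR_partial = 0.09374 K/W.
T_interface = T_in − Q·ΣR_partial = 51 °C − (279.4)(0.09374) = 24.8 °C

T = 24.8 °C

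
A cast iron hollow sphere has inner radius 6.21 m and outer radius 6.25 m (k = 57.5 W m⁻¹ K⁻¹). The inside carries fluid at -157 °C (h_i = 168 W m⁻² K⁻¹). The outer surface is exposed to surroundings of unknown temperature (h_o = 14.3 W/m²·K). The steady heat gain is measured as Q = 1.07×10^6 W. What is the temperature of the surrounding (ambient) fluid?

Series resistances:
  R_conv,in = 1/(4πr²h) = 1/(4π·6.21²·168) = 1.228×10^-5 K/W
  R_cast iron = (1/6.21 − 1/6.25)/(4πk) = 0.001031/(4π·57.5) = 1.426×10^-6 K/W
  R_conv,out = 1/(4πr²h) = 1/(4π·6.25²·14.3) = 1.425×10^-4 K/W
ΣR = 1.562×10^-4 K/W
ΔT = Q·ΣR = 1.07×10^6 × 1.562×10^-4 = 167.1 K
Heat flows inward, so T_out = T_in + ΔT = -157 + 167.1 = 10.1 °C

T_out = 10.1 °C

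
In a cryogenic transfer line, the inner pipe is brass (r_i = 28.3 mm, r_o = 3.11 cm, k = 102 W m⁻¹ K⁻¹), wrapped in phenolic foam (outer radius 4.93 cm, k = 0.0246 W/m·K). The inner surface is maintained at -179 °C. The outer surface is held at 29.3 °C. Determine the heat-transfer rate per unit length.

Series thermal resistances, inner to outer:
  R'_brass = ln(0.0311/0.0283)/(2πk) = 0.09435/(2π·102) = 1.472×10^-4 m·K/W
  R'_phenolic foam = ln(0.0493/0.0311)/(2πk) = 0.4607/(2π·0.0246) = 2.981 m·K/W
ΣR = 1.472×10^-4 + 2.981 = 2.981 m·K/W
Q' = ΔT/ΣR = (-179 °C − 29.3 °C)/2.981 = -69.9 W/m
(Negative Q' ⇒ heat flows inward; heat gain = 69.9 W/m.)

Q' = 69.9 W/m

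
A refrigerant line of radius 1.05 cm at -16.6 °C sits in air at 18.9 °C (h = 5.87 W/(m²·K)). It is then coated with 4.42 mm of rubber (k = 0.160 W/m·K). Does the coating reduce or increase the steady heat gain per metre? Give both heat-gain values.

Critical radius for a cylinder: r_cr = k/h = 0.0273 m = 2.73 cm.
Outer radius after coating: r₂ = 0.0105 + 0.00442 = 0.01492 m.
Since r₁ < r_cr and r₂ ≤ r_cr, the coating moves toward the maximum at r_cr — heat gain rises.
Bare: R = 1/(2πr₁h) = 2.582 m·K/W; Q = 35.5/2.582 = 13.7 W/m.
Coated: R = R_cond + R_conv = 2.167 m·K/W; Q = 35.5/2.167 = 16.4 W/m.

increases: 13.7 → 16.4 W/m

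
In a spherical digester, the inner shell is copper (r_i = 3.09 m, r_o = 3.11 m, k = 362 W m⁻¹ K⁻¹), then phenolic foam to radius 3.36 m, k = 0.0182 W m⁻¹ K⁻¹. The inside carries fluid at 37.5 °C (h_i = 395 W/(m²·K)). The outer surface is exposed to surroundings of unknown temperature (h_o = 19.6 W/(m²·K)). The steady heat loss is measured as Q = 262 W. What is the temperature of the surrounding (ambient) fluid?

Sum the resistances:
  R_conv,in = 1/(4πr²h) = 1/(4π·3.09²·395) = 2.110×10^-5 K/W
  R_copper = (1/3.09 − 1/3.11)/(4πk) = 0.002081/(4π·362) = 4.575×10^-7 K/W
  R_phenolic foam = (1/3.11 − 1/3.36)/(4πk) = 0.02392/(4π·0.0182) = 0.1046 K/W
  R_conv,out = 1/(4πr²h) = 1/(4π·3.36²·19.6) = 3.596×10^-4 K/W
ΣR = 0.1050 K/W
ΔT = Q·ΣR = 262 × 0.1050 = 27.51 K
Heat flows outward, so T_out = T_in − ΔT = 37.5 − 27.51 = 9.99 °C

T_out = 9.99 °C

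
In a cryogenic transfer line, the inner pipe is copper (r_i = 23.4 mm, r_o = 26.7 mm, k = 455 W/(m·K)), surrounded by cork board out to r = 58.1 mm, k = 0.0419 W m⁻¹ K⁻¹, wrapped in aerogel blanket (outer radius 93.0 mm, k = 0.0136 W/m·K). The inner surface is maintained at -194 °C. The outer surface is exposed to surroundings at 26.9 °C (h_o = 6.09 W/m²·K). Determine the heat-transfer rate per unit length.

Q' = 25.3 W/m

Series thermal resistances, inner to outer:
  R'_copper = ln(0.0267/0.0234)/(2πk) = 0.1319/(2π·455) = 4.615×10^-5 m·K/W
  R'_cork board = ln(0.0581/0.0267)/(2πk) = 0.7775/(2π·0.0419) = 2.953 m·K/W
  R'_aerogel blanket = ln(0.0930/0.0581)/(2πk) = 0.4704/(2π·0.0136) = 5.505 m·K/W
  R'_conv,out = 1/(2πr h) = 1/(2π·0.0930·6.09) = 0.2810 m·K/W
ΣR = 4.615×10^-5 + 2.953 + 5.505 + 0.2810 = 8.739 m·K/W
Q' = ΔT/ΣR = (-194 °C − 26.9 °C)/8.739 = -25.3 W/m
(Negative Q' ⇒ heat flows inward; heat gain = 25.3 W/m.)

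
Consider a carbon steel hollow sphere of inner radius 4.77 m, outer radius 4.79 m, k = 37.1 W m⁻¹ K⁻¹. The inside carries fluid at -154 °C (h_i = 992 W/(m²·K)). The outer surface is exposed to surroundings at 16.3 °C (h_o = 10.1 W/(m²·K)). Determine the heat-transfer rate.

Series thermal resistances, inner to outer:
  R_conv,in = 1/(4πr²h) = 1/(4π·4.77²·992) = 3.526×10^-6 K/W
  R_carbon steel = (1/4.77 − 1/4.79)/(4πk) = 8.753×10^-4/(4π·37.1) = 1.878×10^-6 K/W
  R_conv,out = 1/(4πr²h) = 1/(4π·4.79²·10.1) = 3.434×10^-4 K/W
ΣR = 3.526×10^-6 + 1.878×10^-6 + 3.434×10^-4 = 3.488×10^-4 K/W
Q = ΔT/ΣR = (-154 °C − 16.3 °C)/3.488×10^-4 = -4.88×10^5 W
(Negative Q ⇒ heat flows inward; heat gain = 4.88×10^5 W.)

Q = 488 kW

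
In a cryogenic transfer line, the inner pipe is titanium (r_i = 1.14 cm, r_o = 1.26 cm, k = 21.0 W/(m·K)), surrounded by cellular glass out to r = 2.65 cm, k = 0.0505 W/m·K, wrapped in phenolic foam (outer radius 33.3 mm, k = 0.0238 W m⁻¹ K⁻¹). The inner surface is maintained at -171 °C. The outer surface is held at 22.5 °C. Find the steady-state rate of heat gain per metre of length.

Q' = 50.0 W/m

Series thermal resistances, inner to outer:
  R'_titanium = ln(0.0126/0.0114)/(2πk) = 0.1001/(2π·21.0) = 7.585×10^-4 m·K/W
  R'_cellular glass = ln(0.0265/0.0126)/(2πk) = 0.7434/(2π·0.0505) = 2.343 m·K/W
  R'_phenolic foam = ln(0.0333/0.0265)/(2πk) = 0.2284/(2π·0.0238) = 1.527 m·K/W
ΣR = 7.585×10^-4 + 2.343 + 1.527 = 3.871 m·K/W
Q' = ΔT/ΣR = (-171 °C − 22.5 °C)/3.871 = -50.0 W/m
(Negative Q' ⇒ heat flows inward; heat gain = 50.0 W/m.)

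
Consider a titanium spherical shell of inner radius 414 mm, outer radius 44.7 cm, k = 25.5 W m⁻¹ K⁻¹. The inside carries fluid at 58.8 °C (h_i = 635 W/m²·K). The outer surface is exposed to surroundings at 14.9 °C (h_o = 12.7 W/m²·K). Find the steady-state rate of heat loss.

Treat each layer as a resistance in series:
  R_conv,in = 1/(4πr²h) = 1/(4π·0.414²·635) = 7.312×10^-4 K/W
  R_titanium = (1/0.414 − 1/0.447)/(4πk) = 0.1783/(4π·25.5) = 5.565×10^-4 K/W
  R_conv,out = 1/(4πr²h) = 1/(4π·0.447²·12.7) = 0.03136 K/W
ΣR = 7.312×10^-4 + 5.565×10^-4 + 0.03136 = 0.03265 K/W
Q = ΔT/ΣR = (58.8 °C − 14.9 °C)/0.03265 = 1340 W

Q = 1340 W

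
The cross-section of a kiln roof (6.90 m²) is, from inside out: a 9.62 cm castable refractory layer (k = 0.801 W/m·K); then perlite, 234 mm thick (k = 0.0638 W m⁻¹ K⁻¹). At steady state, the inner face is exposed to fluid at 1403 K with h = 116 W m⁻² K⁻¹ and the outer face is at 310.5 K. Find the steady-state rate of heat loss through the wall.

Series thermal resistances, inner to outer:
  R_conv,in = 1/(hA) = 1/(116·6.90) = 0.001249 K/W
  R_castable refractory = L/(kA) = 0.0962/(0.801·6.90) = 0.01741 K/W
  R_perlite = L/(kA) = 0.234/(0.0638·6.90) = 0.5316 K/W
ΣR = 0.001249 + 0.01741 + 0.5316 = 0.5503 K/W
Q = ΔT/ΣR = (1403 K − 310.5 K)/0.5503 = 1990 W

Q = 1990 W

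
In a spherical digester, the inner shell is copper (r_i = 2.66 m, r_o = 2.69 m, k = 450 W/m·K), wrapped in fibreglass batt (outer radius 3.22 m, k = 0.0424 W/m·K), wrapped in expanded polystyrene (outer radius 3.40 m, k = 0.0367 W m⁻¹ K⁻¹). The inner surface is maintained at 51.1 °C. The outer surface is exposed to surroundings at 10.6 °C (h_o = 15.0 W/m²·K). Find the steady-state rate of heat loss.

Q = 268 W

Resistance network (inner→outer):
  R_copper = (1/2.66 − 1/2.69)/(4πk) = 0.004193/(4π·450) = 7.414×10^-7 K/W
  R_fibreglass batt = (1/2.69 − 1/3.22)/(4πk) = 0.06119/(4π·0.0424) = 0.1148 K/W
  R_expanded polystyrene = (1/3.22 − 1/3.40)/(4πk) = 0.01644/(4π·0.0367) = 0.03565 K/W
  R_conv,out = 1/(4πr²h) = 1/(4π·3.40²·15.0) = 4.589×10^-4 K/W
ΣR = 7.414×10^-7 + 0.1148 + 0.03565 + 4.589×10^-4 = 0.1509 K/W
Q = ΔT/ΣR = (51.1 °C − 10.6 °C)/0.1509 = 268 W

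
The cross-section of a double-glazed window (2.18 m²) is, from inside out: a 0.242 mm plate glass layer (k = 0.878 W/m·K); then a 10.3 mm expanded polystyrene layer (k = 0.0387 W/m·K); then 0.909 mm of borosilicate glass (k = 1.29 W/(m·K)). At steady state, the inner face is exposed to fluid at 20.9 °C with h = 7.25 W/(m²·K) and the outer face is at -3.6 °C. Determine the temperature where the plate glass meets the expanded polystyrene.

Treat each layer as a resistance in series:
  R_conv,in = 1/(hA) = 1/(7.25·2.18) = 0.06327 K/W
  R_plate glass = L/(kA) = 2.42×10^-4/(0.878·2.18) = 1.264×10^-4 K/W
  R_expanded polystyrene = L/(kA) = 0.0103/(0.0387·2.18) = 0.1221 K/W
  R_borosilicate glass = L/(kA) = 9.09×10^-4/(1.29·2.18) = 3.232×10^-4 K/W
ΣR = 0.06327 + 1.264×10^-4 + 0.1221 + 3.232×10^-4 = 0.1858 K/W
Q = ΔT/ΣR = (20.9 °C − -3.6 °C)/0.1858 = 131.9 W
From the inner boundary to the plate glass/expanded polystyrene interface, ΣR_partial = 0.06340 K/W.
T_interface = T_in − Q·ΣR_partial = 20.9 °C − (131.9)(0.06340) = 12.5 °C

T = 12.5 °C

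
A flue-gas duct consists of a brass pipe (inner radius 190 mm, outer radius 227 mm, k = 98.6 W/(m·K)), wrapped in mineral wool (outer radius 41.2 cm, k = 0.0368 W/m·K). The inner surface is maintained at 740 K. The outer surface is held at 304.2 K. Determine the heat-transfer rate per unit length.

Q' = 169 W/m

Resistance network (inner→outer):
  R'_brass = ln(0.227/0.190)/(2πk) = 0.1779/(2π·98.6) = 2.872×10^-4 m·K/W
  R'_mineral wool = ln(0.412/0.227)/(2πk) = 0.5961/(2π·0.0368) = 2.578 m·K/W
ΣR = 2.872×10^-4 + 2.578 = 2.578 m·K/W
Q' = ΔT/ΣR = (740 K − 304.2 K)/2.578 = 169 W/m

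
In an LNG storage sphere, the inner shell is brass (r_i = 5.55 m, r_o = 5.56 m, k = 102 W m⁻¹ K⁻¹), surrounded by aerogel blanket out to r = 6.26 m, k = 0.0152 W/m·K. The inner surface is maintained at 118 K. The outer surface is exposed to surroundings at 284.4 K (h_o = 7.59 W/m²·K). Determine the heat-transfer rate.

Series thermal resistances, inner to outer:
  R_brass = (1/5.55 − 1/5.56)/(4πk) = 3.241×10^-4/(4π·102) = 2.528×10^-7 K/W
  R_aerogel blanket = (1/5.56 − 1/6.26)/(4πk) = 0.02011/(4π·0.0152) = 0.1053 K/W
  R_conv,out = 1/(4πr²h) = 1/(4π·6.26²·7.59) = 2.675×10^-4 K/W
ΣR = 2.528×10^-7 + 0.1053 + 2.675×10^-4 = 0.1056 K/W
Q = ΔT/ΣR = (118 K − 284.4 K)/0.1056 = -1580 W
(Negative Q ⇒ heat flows inward; heat gain = 1580 W.)

Q = 1580 W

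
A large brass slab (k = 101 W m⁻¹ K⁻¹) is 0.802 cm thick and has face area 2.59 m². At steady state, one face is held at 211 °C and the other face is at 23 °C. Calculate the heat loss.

Q = kA·ΔT/L = 101 × 2.59 × |211 °C − 23 °C| / 0.00802 = 6.13×10^6 W

Q = 6130 kW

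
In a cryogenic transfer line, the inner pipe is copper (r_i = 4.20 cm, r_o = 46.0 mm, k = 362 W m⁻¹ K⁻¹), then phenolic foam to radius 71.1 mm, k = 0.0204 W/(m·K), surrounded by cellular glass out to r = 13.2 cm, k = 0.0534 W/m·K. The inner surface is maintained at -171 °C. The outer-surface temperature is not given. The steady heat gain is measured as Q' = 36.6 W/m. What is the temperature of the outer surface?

T_out = 20.8 °C

Sum the resistances:
  R'_copper = ln(0.0460/0.0420)/(2πk) = 0.09097/(2π·362) = 4.000×10^-5 m·K/W
  R'_phenolic foam = ln(0.0711/0.0460)/(2πk) = 0.4354/(2π·0.0204) = 3.397 m·K/W
  R'_cellular glass = ln(0.132/0.0711)/(2πk) = 0.6187/(2π·0.0534) = 1.844 m·K/W
ΣR = 5.241 m·K/W
ΔT = Q'·ΣR = 36.6 × 5.241 = 191.8 K
Heat flows inward, so T_out = T_in + ΔT = -171 + 191.8 = 20.8 °C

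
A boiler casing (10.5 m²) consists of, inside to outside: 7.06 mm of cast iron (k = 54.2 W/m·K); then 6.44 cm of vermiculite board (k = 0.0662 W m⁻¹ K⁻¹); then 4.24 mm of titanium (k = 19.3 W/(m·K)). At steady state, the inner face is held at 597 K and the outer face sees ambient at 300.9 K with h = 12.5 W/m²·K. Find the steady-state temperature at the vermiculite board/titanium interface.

Series thermal resistances, inner to outer:
  R_cast iron = L/(kA) = 0.00706/(54.2·10.5) = 1.241×10^-5 K/W
  R_vermiculite board = L/(kA) = 0.0644/(0.0662·10.5) = 0.09265 K/W
  R_titanium = L/(kA) = 0.00424/(19.3·10.5) = 2.092×10^-5 K/W
  R_conv,out = 1/(hA) = 1/(12.5·10.5) = 0.007619 K/W
ΣR = 1.241×10^-5 + 0.09265 + 2.092×10^-5 + 0.007619 = 0.1003 K/W
Q = ΔT/ΣR = (597 K − 300.9 K)/0.1003 = 2952 W
From the inner boundary to the vermiculite board/titanium interface, ΣR_partial = 0.09266 K/W.
T_interface = T_in − Q·ΣR_partial = 597 K − (2952)(0.09266) = 323.5 K

T = 323.5 K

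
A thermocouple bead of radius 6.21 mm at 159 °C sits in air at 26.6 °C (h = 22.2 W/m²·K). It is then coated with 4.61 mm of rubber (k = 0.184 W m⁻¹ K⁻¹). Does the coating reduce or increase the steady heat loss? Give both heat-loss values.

Critical radius for a sphere: r_cr = 2k/h = 0.0166 m = 1.66 cm.
Outer radius after coating: r₂ = 0.00621 + 0.00461 = 0.01082 m.
Since r₁ < r_cr and r₂ ≤ r_cr, the coating moves toward the maximum at r_cr — heat loss rises.
Bare: R = 1/(4πr₁²h) = 92.95 K/W; Q = 132.4/92.95 = 1.42 W.
Coated: R = R_cond + R_conv = 60.29 K/W; Q = 132.4/60.29 = 2.20 W.

increases: 1.42 → 2.20 W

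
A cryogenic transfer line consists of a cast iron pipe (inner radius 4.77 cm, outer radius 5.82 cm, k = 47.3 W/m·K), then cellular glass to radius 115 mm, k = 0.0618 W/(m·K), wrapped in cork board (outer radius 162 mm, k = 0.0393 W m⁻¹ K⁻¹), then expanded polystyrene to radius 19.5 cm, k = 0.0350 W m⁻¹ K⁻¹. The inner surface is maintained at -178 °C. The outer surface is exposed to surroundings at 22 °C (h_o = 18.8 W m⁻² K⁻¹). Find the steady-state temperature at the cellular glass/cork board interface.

Resistance network (inner→outer):
  R'_cast iron = ln(0.0582/0.0477)/(2πk) = 0.1990/(2π·47.3) = 6.694×10^-4 m·K/W
  R'_cellular glass = ln(0.115/0.0582)/(2πk) = 0.6810/(2π·0.0618) = 1.754 m·K/W
  R'_cork board = ln(0.162/0.115)/(2πk) = 0.3427/(2π·0.0393) = 1.388 m·K/W
  R'_expanded polystyrene = ln(0.195/0.162)/(2πk) = 0.1854/(2π·0.0350) = 0.8431 m·K/W
  R'_conv,out = 1/(2πr h) = 1/(2π·0.195·18.8) = 0.04341 m·K/W
ΣR = 6.694×10^-4 + 1.754 + 1.388 + 0.8431 + 0.04341 = 4.029 m·K/W
Q' = ΔT/ΣR = (-178 °C − 22 °C)/4.029 = -49.64 W/m
From the inner boundary to the cellular glass/cork board interface, ΣR_partial = 1.755 m·K/W.
T_interface = T_in − Q'·ΣR_partial = -178 °C − (-49.64)(1.755) = -90.9 °C

T = -90.9 °C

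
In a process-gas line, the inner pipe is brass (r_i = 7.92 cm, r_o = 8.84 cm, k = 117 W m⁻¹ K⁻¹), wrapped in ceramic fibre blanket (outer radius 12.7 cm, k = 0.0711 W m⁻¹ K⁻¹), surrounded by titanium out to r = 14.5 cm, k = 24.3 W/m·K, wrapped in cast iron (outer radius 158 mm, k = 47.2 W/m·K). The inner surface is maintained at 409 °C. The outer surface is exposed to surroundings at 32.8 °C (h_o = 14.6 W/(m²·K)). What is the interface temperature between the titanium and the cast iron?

Resistance network (inner→outer):
  R'_brass = ln(0.0884/0.0792)/(2πk) = 0.1099/(2π·117) = 1.495×10^-4 m·K/W
  R'_ceramic fibre blanket = ln(0.127/0.0884)/(2πk) = 0.3623/(2π·0.0711) = 0.8110 m·K/W
  R'_titanium = ln(0.145/0.127)/(2πk) = 0.1325/(2π·24.3) = 8.681×10^-4 m·K/W
  R'_cast iron = ln(0.158/0.145)/(2πk) = 0.08586/(2π·47.2) = 2.895×10^-4 m·K/W
  R'_conv,out = 1/(2πr h) = 1/(2π·0.158·14.6) = 0.06899 m·K/W
ΣR = 1.495×10^-4 + 0.8110 + 8.681×10^-4 + 2.895×10^-4 + 0.06899 = 0.8813 m·K/W
Q' = ΔT/ΣR = (409 °C − 32.8 °C)/0.8813 = 426.9 W/m
From the inner boundary to the titanium/cast iron interface, ΣR_partial = 0.8120 m·K/W.
T_interface = T_in − Q'·ΣR_partial = 409 °C − (426.9)(0.8120) = 62.4 °C

T = 62.4 °C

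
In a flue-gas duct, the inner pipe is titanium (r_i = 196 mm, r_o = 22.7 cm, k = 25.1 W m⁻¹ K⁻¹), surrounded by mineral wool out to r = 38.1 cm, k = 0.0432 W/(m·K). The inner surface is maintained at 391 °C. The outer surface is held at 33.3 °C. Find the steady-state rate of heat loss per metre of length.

Q' = 187 W/m

Resistance network (inner→outer):
  R'_titanium = ln(0.227/0.196)/(2πk) = 0.1468/(2π·25.1) = 9.311×10^-4 m·K/W
  R'_mineral wool = ln(0.381/0.227)/(2πk) = 0.5178/(2π·0.0432) = 1.908 m·K/W
ΣR = 9.311×10^-4 + 1.908 = 1.909 m·K/W
Q' = ΔT/ΣR = (391 °C − 33.3 °C)/1.909 = 187 W/m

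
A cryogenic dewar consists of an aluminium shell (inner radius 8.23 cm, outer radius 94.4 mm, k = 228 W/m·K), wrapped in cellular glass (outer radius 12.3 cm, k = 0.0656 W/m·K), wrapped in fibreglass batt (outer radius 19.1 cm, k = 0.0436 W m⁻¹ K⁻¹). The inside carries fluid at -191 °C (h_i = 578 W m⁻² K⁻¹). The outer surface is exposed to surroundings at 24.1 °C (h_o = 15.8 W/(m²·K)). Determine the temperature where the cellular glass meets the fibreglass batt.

Series thermal resistances, inner to outer:
  R_conv,in = 1/(4πr²h) = 1/(4π·0.0823²·578) = 0.02033 K/W
  R_aluminium = (1/0.0823 − 1/0.0944)/(4πk) = 1.557/(4π·228) = 5.436×10^-4 K/W
  R_cellular glass = (1/0.0944 − 1/0.123)/(4πk) = 2.463/(4π·0.0656) = 2.988 K/W
  R_fibreglass batt = (1/0.123 − 1/0.191)/(4πk) = 2.894/(4π·0.0436) = 5.283 K/W
  R_conv,out = 1/(4πr²h) = 1/(4π·0.191²·15.8) = 0.1381 K/W
ΣR = 0.02033 + 5.436×10^-4 + 2.988 + 5.283 + 0.1381 = 8.430 K/W
Q = ΔT/ΣR = (-191 °C − 24.1 °C)/8.430 = -25.52 W
From the inner boundary to the cellular glass/fibreglass batt interface, ΣR_partial = 3.009 K/W.
T_interface = T_in − Q·ΣR_partial = -191 °C − (-25.52)(3.009) = -114 °C

T = -114 °C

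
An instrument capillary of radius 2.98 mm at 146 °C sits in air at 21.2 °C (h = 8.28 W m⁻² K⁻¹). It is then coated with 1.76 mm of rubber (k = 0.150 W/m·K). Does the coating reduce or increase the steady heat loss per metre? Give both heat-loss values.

increases: 19.3 → 27.4 W/m

Critical radius for a cylinder: r_cr = k/h = 0.0181 m = 1.81 cm.
Outer radius after coating: r₂ = 0.00298 + 0.00176 = 0.00474 m.
Since r₁ < r_cr and r₂ ≤ r_cr, the coating moves toward the maximum at r_cr — heat loss rises.
Bare: R = 1/(2πr₁h) = 6.450 m·K/W; Q = 124.8/6.450 = 19.3 W/m.
Coated: R = R_cond + R_conv = 4.548 m·K/W; Q = 124.8/4.548 = 27.4 W/m.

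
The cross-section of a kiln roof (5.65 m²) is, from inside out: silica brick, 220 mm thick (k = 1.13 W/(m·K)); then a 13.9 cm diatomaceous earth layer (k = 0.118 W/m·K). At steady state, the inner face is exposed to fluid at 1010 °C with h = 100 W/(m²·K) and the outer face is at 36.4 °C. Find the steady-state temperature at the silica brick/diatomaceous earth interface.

Resistance network (inner→outer):
  R_conv,in = 1/(hA) = 1/(100·5.65) = 0.001770 K/W
  R_silica brick = L/(kA) = 0.220/(1.13·5.65) = 0.03446 K/W
  R_diatomaceous earth = L/(kA) = 0.139/(0.118·5.65) = 0.2085 K/W
ΣR = 0.001770 + 0.03446 + 0.2085 = 0.2447 K/W
Q = ΔT/ΣR = (1010 °C − 36.4 °C)/0.2447 = 3979 W
From the inner boundary to the silica brick/diatomaceous earth interface, ΣR_partial = 0.03623 K/W.
T_interface = T_in − Q·ΣR_partial = 1010 °C − (3979)(0.03623) = 866 °C

T = 866 °C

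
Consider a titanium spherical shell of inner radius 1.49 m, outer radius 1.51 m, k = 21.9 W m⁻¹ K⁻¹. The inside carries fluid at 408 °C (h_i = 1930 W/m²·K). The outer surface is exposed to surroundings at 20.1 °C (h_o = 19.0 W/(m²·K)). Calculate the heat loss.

Q = 205 kW

Series thermal resistances, inner to outer:
  R_conv,in = 1/(4πr²h) = 1/(4π·1.49²·1930) = 1.857×10^-5 K/W
  R_titanium = (1/1.49 − 1/1.51)/(4πk) = 0.008889/(4π·21.9) = 3.230×10^-5 K/W
  R_conv,out = 1/(4πr²h) = 1/(4π·1.51²·19.0) = 0.001837 K/W
ΣR = 1.857×10^-5 + 3.230×10^-5 + 0.001837 = 0.001888 K/W
Q = ΔT/ΣR = (408 °C − 20.1 °C)/0.001888 = 2.05×10^5 W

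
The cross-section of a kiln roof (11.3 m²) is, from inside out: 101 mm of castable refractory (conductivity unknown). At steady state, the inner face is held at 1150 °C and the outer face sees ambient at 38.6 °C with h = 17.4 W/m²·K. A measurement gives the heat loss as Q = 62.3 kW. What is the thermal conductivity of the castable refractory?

ΣR = ΔT/Q = |1150 − 38.6|/62300 = 0.01784 K/W
Known resistances:
  R_conv,out = 1/(hA) = 1/(17.4·11.3) = 0.005086 K/W
R_castable refractory = ΣR − ΣR_known = 0.01784 − 0.005086 = 0.01275 K/W
L/(kA) = 0.01275 ⇒ k = 0.101/(0.01275·11.3) = 0.701 W/m·K

k = 0.701 W/m·K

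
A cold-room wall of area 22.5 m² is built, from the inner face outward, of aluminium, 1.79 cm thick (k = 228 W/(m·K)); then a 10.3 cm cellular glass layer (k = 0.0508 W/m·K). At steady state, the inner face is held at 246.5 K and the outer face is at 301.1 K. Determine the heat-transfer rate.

Series thermal resistances, inner to outer:
  R_aluminium = L/(kA) = 0.0179/(228·22.5) = 3.489×10^-6 K/W
  R_cellular glass = L/(kA) = 0.103/(0.0508·22.5) = 0.09011 K/W
ΣR = 3.489×10^-6 + 0.09011 = 0.09011 K/W
Q = ΔT/ΣR = (246.5 K − 301.1 K)/0.09011 = -606 W
(Negative Q ⇒ heat flows inward; heat gain = 606 W.)

Q = 606 W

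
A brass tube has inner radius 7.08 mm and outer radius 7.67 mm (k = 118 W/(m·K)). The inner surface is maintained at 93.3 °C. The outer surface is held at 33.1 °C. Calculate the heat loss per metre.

Q' = 2πk·ΔT/ln(r₂/r₁) = 2π × 118 × 60.2 / ln(0.00767/0.00708) = 5.58×10^5 W/m

Q' = 558 kW/m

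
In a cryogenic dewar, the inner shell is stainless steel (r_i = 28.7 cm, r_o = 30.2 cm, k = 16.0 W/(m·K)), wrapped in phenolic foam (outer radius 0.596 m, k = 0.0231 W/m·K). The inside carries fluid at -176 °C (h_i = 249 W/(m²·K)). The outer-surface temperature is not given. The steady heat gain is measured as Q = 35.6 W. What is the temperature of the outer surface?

T_out = 24.5 °C

Sum the resistances:
  R_conv,in = 1/(4πr²h) = 1/(4π·0.287²·249) = 0.003880 K/W
  R_stainless steel = (1/0.287 − 1/0.302)/(4πk) = 0.1731/(4π·16.0) = 8.607×10^-4 K/W
  R_phenolic foam = (1/0.302 − 1/0.596)/(4πk) = 1.633/(4π·0.0231) = 5.627 K/W
ΣR = 5.632 K/W
ΔT = Q·ΣR = 35.6 × 5.632 = 200.5 K
Heat flows inward, so T_out = T_in + ΔT = -176 + 200.5 = 24.5 °C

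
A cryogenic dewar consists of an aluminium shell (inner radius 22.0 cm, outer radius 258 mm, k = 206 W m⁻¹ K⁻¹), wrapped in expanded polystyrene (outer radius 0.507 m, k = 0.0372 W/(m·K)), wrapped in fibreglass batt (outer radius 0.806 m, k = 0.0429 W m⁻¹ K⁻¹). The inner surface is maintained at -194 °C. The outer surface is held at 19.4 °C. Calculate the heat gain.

Q = 39.3 W

Treat each layer as a resistance in series:
  R_aluminium = (1/0.220 − 1/0.258)/(4πk) = 0.6695/(4π·206) = 2.586×10^-4 K/W
  R_expanded polystyrene = (1/0.258 − 1/0.507)/(4πk) = 1.904/(4π·0.0372) = 4.072 K/W
  R_fibreglass batt = (1/0.507 − 1/0.806)/(4πk) = 0.7317/(4π·0.0429) = 1.357 K/W
ΣR = 2.586×10^-4 + 4.072 + 1.357 = 5.429 K/W
Q = ΔT/ΣR = (-194 °C − 19.4 °C)/5.429 = -39.3 W
(Negative Q ⇒ heat flows inward; heat gain = 39.3 W.)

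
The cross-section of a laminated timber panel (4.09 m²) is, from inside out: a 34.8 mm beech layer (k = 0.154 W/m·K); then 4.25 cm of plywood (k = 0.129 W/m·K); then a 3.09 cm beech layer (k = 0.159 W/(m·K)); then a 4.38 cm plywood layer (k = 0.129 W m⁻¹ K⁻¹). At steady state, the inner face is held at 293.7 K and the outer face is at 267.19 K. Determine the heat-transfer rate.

Q = 99.5 W

Resistance network (inner→outer):
  R_beech = L/(kA) = 0.0348/(0.154·4.09) = 0.05525 K/W
  R_plywood = L/(kA) = 0.0425/(0.129·4.09) = 0.08055 K/W
  R_beech = L/(kA) = 0.0309/(0.159·4.09) = 0.04752 K/W
  R_plywood = L/(kA) = 0.0438/(0.129·4.09) = 0.08302 K/W
ΣR = 0.05525 + 0.08055 + 0.04752 + 0.08302 = 0.2663 K/W
Q = ΔT/ΣR = (293.7 K − 267.19 K)/0.2663 = 99.5 W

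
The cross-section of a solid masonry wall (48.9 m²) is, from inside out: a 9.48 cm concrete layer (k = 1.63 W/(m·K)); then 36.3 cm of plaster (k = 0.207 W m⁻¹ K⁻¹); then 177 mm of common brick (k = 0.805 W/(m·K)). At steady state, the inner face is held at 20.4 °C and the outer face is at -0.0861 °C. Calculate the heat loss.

Series thermal resistances, inner to outer:
  R_concrete = L/(kA) = 0.0948/(1.63·48.9) = 0.001189 K/W
  R_plaster = L/(kA) = 0.363/(0.207·48.9) = 0.03586 K/W
  R_common brick = L/(kA) = 0.177/(0.805·48.9) = 0.004496 K/W
ΣR = 0.001189 + 0.03586 + 0.004496 = 0.04155 K/W
Q = ΔT/ΣR = (20.4 °C − -0.0861 °C)/0.04155 = 493 W

Q = 493 W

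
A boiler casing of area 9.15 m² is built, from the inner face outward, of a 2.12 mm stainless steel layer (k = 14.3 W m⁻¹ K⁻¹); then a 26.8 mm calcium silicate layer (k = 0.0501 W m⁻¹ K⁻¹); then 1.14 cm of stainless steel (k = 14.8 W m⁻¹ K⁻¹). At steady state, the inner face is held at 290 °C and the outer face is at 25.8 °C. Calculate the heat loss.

Treat each layer as a resistance in series:
  R_stainless steel = L/(kA) = 0.00212/(14.3·9.15) = 1.620×10^-5 K/W
  R_calcium silicate = L/(kA) = 0.0268/(0.0501·9.15) = 0.05846 K/W
  R_stainless steel = L/(kA) = 0.0114/(14.8·9.15) = 8.418×10^-5 K/W
ΣR = 1.620×10^-5 + 0.05846 + 8.418×10^-5 = 0.05856 K/W
Q = ΔT/ΣR = (290 °C − 25.8 °C)/0.05856 = 4510 W

Q = 4.51 kW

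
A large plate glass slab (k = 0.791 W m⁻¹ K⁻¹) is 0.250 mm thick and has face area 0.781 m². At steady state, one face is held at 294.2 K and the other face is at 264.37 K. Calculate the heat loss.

Q = 73.7 kW

Q = kA·ΔT/L = 0.791 × 0.781 × |294.2 K − 264.37 K| / 2.50×10^-4 = 73700 W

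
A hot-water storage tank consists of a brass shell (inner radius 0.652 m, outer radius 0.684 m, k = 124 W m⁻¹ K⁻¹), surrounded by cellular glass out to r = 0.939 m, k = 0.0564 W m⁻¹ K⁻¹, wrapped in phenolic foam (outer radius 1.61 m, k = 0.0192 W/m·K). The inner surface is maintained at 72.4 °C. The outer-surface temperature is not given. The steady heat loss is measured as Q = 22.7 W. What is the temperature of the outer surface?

Sum the resistances:
  R_brass = (1/0.652 − 1/0.684)/(4πk) = 0.07175/(4π·124) = 4.605×10^-5 K/W
  R_cellular glass = (1/0.684 − 1/0.939)/(4πk) = 0.3970/(4π·0.0564) = 0.5602 K/W
  R_phenolic foam = (1/0.939 − 1/1.61)/(4πk) = 0.4438/(4π·0.0192) = 1.840 K/W
ΣR = 2.400 K/W
ΔT = Q·ΣR = 22.7 × 2.400 = 54.48 K
Heat flows outward, so T_out = T_in − ΔT = 72.4 − 54.48 = 17.9 °C

T_out = 17.9 °C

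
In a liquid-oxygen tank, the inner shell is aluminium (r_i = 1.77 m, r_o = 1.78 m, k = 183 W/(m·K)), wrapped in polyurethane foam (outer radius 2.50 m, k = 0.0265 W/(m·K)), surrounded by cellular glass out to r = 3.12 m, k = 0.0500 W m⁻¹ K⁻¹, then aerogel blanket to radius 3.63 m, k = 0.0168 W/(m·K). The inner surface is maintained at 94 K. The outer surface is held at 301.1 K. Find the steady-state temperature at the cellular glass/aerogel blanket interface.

Resistance network (inner→outer):
  R_aluminium = (1/1.77 − 1/1.78)/(4πk) = 0.003174/(4π·183) = 1.380×10^-6 K/W
  R_polyurethane foam = (1/1.78 − 1/2.50)/(4πk) = 0.1618/(4π·0.0265) = 0.4859 K/W
  R_cellular glass = (1/2.50 − 1/3.12)/(4πk) = 0.07949/(4π·0.0500) = 0.1265 K/W
  R_aerogel blanket = (1/3.12 − 1/3.63)/(4πk) = 0.04503/(4π·0.0168) = 0.2133 K/W
ΣR = 1.380×10^-6 + 0.4859 + 0.1265 + 0.2133 = 0.8257 K/W
Q = ΔT/ΣR = (94 K − 301.1 K)/0.8257 = -250.8 W
From the inner boundary to the cellular glass/aerogel blanket interface, ΣR_partial = 0.6124 K/W.
T_interface = T_in − Q·ΣR_partial = 94 K − (-250.8)(0.6124) = 247.6 K

T = 247.6 K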